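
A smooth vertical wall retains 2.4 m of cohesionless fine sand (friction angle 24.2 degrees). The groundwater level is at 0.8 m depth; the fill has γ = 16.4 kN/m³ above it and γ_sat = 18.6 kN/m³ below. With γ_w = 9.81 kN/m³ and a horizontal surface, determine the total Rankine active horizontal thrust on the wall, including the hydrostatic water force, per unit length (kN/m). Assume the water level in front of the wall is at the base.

28.2 kN/m

K_a = tan²(45° − φ/2) = 0.4185.
γ' = 18.6 − 9.81 = 8.790 kN/m³. Depth below WT = 1.6 m.
σ'_h at WT = K_a γ d_w = 5.491 kPa; at base = 5.491 + K_a γ' × 1.6 = 11.38 kPa.
P₁ (0–0.8 m) = ½×5.491×0.8 = 2.196. P₂ (0.8–2.4 m) = ½(5.491+11.38)×1.6 = 13.49.
P_w = ½ γ_w h₂² = 0.5×9.81×1.6² = 12.56. Total = 2.196+13.49+12.56 = 28.25 kN/m.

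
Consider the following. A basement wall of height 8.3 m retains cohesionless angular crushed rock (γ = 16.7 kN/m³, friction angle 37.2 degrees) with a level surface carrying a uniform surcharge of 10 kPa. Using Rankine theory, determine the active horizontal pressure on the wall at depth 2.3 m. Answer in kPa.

11.9 kPa

K_a = (1 − sin φ)/(1 + sin φ) = 0.2464.
σ_v = γz + q = 16.7 × 2.3 + 10 = 48.41 kPa.
σ_h = K_a σ_v = 0.2464 × 48.41 = 11.93 kPa.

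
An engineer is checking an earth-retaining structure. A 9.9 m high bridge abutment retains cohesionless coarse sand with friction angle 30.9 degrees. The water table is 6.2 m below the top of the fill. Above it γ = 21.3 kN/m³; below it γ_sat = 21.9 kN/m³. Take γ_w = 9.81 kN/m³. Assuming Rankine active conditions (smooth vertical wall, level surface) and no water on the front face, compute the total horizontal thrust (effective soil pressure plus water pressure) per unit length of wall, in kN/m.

K_a = tan²(45° − φ/2) = 0.3214.
γ' = 21.9 − 9.81 = 12.09 kN/m³. Depth below WT = 3.7 m.
σ'_h at WT = K_a γ d_w = 42.44 kPa; at base = 42.44 + K_a γ' × 3.7 = 56.82 kPa.
P₁ (0–6.2 m) = ½×42.44×6.2 = 131.6. P₂ (6.2–9.9 m) = ½(42.44+56.82)×3.7 = 183.6.
P_w = ½ γ_w h₂² = 0.5×9.81×3.7² = 67.15. Total = 131.6+183.6+67.15 = 382.4 kN/m.

382 kN/m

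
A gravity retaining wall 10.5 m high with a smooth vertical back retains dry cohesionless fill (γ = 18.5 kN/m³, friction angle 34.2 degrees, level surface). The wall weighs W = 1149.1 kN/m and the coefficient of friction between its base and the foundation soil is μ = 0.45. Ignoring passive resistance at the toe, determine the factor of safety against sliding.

K_a = tan²(45° − 34.2°/2) = 0.2803.
P_a = ½K_aγH² = 0.5×0.2803×18.5×10.5² = 285.9 kN/m, acting at H/3 = 3.500 m above the base.
FS_sliding = μW / P_a = 0.45×1149.1 / 285.9 = 1.809.

1.81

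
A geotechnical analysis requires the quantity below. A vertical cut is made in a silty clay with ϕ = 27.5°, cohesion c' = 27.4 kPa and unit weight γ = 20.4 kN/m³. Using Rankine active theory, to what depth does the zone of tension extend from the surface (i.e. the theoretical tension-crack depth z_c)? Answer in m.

4.43 m

K_a = tan²(45° − 27.5°/2) = 0.3682; √K_a = 0.6068.
The active pressure is zero where K_a γ z = 2c√K_a, so z_c = 2c/(γ√K_a) = 2×27.4/(20.4×0.6068) = 4.427 m.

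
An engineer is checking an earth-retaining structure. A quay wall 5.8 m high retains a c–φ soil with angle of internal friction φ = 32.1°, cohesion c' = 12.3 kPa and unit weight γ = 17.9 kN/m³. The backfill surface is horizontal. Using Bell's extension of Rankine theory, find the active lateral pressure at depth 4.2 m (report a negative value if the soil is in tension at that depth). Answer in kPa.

K_a = (1 − sin φ)/(1 + sin φ) = 0.3060.
σ_a = K_a γ z − 2c√K_a = 0.3060×17.9×4.2 − 2×12.3×0.5532 = 9.397 kPa.

9.40 kPa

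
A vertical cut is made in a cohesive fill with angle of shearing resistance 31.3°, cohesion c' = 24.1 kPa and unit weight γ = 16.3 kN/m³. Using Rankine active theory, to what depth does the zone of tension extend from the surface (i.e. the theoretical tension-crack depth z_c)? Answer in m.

K_a = tan²(45° − 31.3°/2) = 0.3162; √K_a = 0.5623.
The active pressure is zero where K_a γ z = 2c√K_a, so z_c = 2c/(γ√K_a) = 2×24.1/(16.3×0.5623) = 5.259 m.

5.26 m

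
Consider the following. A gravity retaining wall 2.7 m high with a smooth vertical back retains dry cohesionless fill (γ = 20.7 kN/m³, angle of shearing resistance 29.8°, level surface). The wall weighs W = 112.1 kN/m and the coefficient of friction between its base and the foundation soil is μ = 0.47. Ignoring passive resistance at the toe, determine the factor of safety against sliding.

2.08

K_a = tan²(45° − 29.8°/2) = 0.3360.
P_a = ½K_aγH² = 0.5×0.3360×20.7×2.7² = 25.35 kN/m, acting at H/3 = 0.9000 m above the base.
FS_sliding = μW / P_a = 0.47×112.1 / 25.35 = 2.078.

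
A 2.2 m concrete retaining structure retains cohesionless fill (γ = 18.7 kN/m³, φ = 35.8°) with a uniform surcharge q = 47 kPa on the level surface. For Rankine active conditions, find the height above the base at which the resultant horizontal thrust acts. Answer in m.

K_a = 0.2619.
Triangular part P₁ = ½K_aγH² = 11.85 at H/3 = 0.7333 m; rectangular part P₂ = K_a q H = 27.08 at H/2 = 1.100 m.
ȳ = (P₁·0.7333 + P₂·1.100)/(P₁+P₂) = 0.9884 m.

0.988 m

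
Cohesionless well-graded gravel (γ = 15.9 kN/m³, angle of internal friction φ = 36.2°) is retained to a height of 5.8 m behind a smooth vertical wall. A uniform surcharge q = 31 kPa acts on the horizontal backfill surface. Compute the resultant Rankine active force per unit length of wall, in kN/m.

K_a = tan²(45° − φ/2) = 0.2574.
Soil triangle: ½ K_a γ H² = 0.5×0.2574×15.9×5.8² = 68.83 kN/m.
Surcharge rectangle: K_a q H = 0.2574×31×5.8 = 46.28 kN/m.
Total = 68.83 + 46.28 = 115.1 kN/m.

115 kN/m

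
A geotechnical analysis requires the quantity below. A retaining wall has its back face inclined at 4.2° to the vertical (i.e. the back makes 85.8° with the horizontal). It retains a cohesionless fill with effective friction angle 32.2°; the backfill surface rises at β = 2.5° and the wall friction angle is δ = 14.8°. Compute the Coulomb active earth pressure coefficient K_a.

0.316

K_a = sin²(α+φ) / [sin²α · sin(α−δ) · (1 + √{sin(φ+δ)sin(φ−β) / (sin(α−δ)sin(α+β))})²].
With α = 85.8°, φ = 32.2°, δ = 14.8°, β = 2.5°: K_a = 0.3162.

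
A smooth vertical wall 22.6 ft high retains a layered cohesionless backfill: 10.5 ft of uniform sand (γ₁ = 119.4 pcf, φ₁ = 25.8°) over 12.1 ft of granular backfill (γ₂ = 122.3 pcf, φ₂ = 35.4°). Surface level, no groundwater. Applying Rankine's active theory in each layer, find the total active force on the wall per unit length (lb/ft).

9020 lb/ft

K_a1 = tan²(45°−25.8°/2) = 0.3935; K_a2 = tan²(45°−35.4°/2) = 0.2664.
Layer 1: σ at base = K_a1 γ₁ h₁ = 493.3 psf; P₁ = ½×493.3×10.5 = 2590.
Layer 2: σ_v at top = γ₁h₁ = 1254; σ_h top = K_a2×1254 = 334.0; σ_h base = K_a2×(1254+122.3×12.1) = 728.2.
P₂ = ½(334.0+728.2)×12.1 = 6426. Total P_a = 2590+6426 = 9016 lb/ft.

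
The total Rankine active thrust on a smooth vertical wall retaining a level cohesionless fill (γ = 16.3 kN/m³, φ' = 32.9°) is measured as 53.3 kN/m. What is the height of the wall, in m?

K_a = 0.2960. P_a = ½ K_a γ H² ⇒ H = √(2P_a/(K_a γ)).
H = √(2×53.3/(0.2960×16.3)) = 4.700 m.

4.70 m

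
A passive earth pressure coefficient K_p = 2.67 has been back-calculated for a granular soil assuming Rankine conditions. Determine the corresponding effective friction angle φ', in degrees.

27.1°

K_p = (1+sin φ)/(1−sin φ) ⇒ sin φ = (K_p − 1)/(K_p + 1) = 0.4550.
φ = arcsin(0.4550) = 27.07°.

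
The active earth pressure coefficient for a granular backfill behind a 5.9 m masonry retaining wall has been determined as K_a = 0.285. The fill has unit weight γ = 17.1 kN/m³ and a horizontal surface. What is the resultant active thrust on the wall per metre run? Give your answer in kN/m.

P = ½ K_a γ H² = 0.5 × 0.285 × 17.1 × 5.9² = 84.82 kN/m.

84.8 kN/m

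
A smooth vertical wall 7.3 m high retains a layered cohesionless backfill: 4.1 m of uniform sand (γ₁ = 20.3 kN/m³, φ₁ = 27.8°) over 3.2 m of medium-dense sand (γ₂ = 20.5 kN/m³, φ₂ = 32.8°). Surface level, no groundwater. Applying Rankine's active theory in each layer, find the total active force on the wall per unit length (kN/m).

K_a1 = tan²(45°−27.8°/2) = 0.3639; K_a2 = tan²(45°−32.8°/2) = 0.2973.
Layer 1: σ at base = K_a1 γ₁ h₁ = 30.29 kPa; P₁ = ½×30.29×4.1 = 62.09.
Layer 2: σ_v at top = γ₁h₁ = 83.23; σ_h top = K_a2×83.23 = 24.74; σ_h base = K_a2×(83.23+20.5×3.2) = 44.24.
P₂ = ½(24.74+44.24)×3.2 = 110.4. Total P_a = 62.09+110.4 = 172.5 kN/m.

172 kN/m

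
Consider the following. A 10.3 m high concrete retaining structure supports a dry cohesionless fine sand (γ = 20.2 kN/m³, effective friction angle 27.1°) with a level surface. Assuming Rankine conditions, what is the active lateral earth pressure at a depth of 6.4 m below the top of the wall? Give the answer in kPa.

K_a = (1 − sin φ)/(1 + sin φ) = 0.3741.
σ_h = K_a γ z = 0.3741 × 20.2 × 6.4 = 48.36 kPa.

48.4 kPa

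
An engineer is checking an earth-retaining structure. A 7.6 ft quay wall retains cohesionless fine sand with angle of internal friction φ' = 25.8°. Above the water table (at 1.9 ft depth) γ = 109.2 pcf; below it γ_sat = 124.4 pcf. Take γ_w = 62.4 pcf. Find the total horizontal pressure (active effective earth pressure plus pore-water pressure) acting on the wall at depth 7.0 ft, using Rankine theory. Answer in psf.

K_a = (1 − sin φ)/(1 + sin φ) = 0.3935.
γ' = 124.4 − 62.4 = 62.00 pcf.
Effective vertical stress at 7.0 ft: σ'_v = 109.2×1.9 + 62.00×5.10 = 523.7 psf.
σ'_h = K_a σ'_v = 0.3935 × 523.7 = 206.1 psf; u = γ_w × 5.10 = 318.2 psf.
Total σ_h = 206.1 + 318.2 = 524.3 psf.

524 psf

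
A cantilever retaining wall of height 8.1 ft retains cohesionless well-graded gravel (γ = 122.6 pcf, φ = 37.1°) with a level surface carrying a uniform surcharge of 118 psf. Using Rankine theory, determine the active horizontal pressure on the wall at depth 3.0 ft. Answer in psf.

120 psf

K_a = (1 − sin φ)/(1 + sin φ) = 0.2475.
σ_v = γz + q = 122.6 × 3.0 + 118 = 485.8 psf.
σ_h = K_a σ_v = 0.2475 × 485.8 = 120.2 psf.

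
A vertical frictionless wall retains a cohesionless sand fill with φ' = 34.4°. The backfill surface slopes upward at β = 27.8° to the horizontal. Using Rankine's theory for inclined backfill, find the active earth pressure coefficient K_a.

0.416

K_a = cos β · (cos β − √(cos²β − cos²φ)) / (cos β + √(cos²β − cos²φ)).
cos β = 0.8846, cos φ = 0.8251, √(cos²β − cos²φ) = 0.3189.
K_a = 0.8846 × (0.8846 − 0.3189)/(0.8846 + 0.3189) = 0.4158.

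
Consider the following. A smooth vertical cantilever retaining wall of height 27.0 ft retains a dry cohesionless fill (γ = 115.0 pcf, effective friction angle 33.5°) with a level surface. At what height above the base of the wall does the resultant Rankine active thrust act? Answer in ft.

9.00 ft

K_a = 0.2887.
The pressure distribution is triangular, so the resultant acts at H/3 above the base = 27.0/3 = 9.000 ft.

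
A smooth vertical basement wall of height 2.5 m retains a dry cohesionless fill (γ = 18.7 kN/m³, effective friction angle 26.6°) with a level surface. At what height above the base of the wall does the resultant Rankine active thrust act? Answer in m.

K_a = 0.3814.
The pressure distribution is triangular, so the resultant acts at H/3 above the base = 2.5/3 = 0.8333 m.

0.833 m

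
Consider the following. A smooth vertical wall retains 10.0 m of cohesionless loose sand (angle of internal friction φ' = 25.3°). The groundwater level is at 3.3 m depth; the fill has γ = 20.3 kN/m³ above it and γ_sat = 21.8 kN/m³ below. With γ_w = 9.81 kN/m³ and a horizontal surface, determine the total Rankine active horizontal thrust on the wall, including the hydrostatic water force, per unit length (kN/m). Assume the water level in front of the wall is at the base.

K_a = tan²(45° − φ/2) = 0.4012.
γ' = 21.8 − 9.81 = 11.99 kN/m³. Depth below WT = 6.7 m.
σ'_h at WT = K_a γ d_w = 26.88 kPa; at base = 26.88 + K_a γ' × 6.7 = 59.10 kPa.
P₁ (0–3.3 m) = ½×26.88×3.3 = 44.34. P₂ (3.3–10.0 m) = ½(26.88+59.10)×6.7 = 288.0.
P_w = ½ γ_w h₂² = 0.5×9.81×6.7² = 220.2. Total = 44.34+288.0+220.2 = 552.6 kN/m.

553 kN/m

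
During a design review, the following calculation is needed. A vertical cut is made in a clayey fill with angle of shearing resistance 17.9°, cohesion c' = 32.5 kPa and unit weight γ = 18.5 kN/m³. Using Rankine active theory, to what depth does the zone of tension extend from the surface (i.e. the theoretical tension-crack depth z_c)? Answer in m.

K_a = tan²(45° − 17.9°/2) = 0.5298; √K_a = 0.7279.
The active pressure is zero where K_a γ z = 2c√K_a, so z_c = 2c/(γ√K_a) = 2×32.5/(18.5×0.7279) = 4.827 m.

4.83 m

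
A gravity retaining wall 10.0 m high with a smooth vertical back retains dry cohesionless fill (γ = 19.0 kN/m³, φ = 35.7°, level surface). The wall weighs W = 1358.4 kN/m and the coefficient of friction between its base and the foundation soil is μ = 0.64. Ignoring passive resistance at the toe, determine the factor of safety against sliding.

3.48

K_a = tan²(45° − 35.7°/2) = 0.2630.
P_a = ½K_aγH² = 0.5×0.2630×19.0×10.0² = 249.8 kN/m, acting at H/3 = 3.333 m above the base.
FS_sliding = μW / P_a = 0.64×1358.4 / 249.8 = 3.480.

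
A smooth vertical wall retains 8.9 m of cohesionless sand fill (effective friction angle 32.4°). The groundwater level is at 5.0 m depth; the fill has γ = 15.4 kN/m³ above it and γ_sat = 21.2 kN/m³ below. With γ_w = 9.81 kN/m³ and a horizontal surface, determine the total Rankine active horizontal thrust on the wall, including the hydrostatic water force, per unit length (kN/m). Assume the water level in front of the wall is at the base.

250 kN/m

K_a = tan²(45° − φ/2) = 0.3022.
γ' = 21.2 − 9.81 = 11.39 kN/m³. Depth below WT = 3.9 m.
σ'_h at WT = K_a γ d_w = 23.27 kPa; at base = 23.27 + K_a γ' × 3.9 = 36.70 kPa.
P₁ (0–5.0 m) = ½×23.27×5.0 = 58.18. P₂ (5.0–8.9 m) = ½(23.27+36.70)×3.9 = 116.9.
P_w = ½ γ_w h₂² = 0.5×9.81×3.9² = 74.61. Total = 58.18+116.9+74.61 = 249.7 kN/m.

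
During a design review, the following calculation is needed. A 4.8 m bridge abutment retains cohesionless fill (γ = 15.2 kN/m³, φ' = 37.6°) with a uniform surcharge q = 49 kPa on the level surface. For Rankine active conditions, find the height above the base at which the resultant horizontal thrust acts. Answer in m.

K_a = 0.2421.
Triangular part P₁ = ½K_aγH² = 42.40 at H/3 = 1.600 m; rectangular part P₂ = K_a q H = 56.95 at H/2 = 2.400 m.
ȳ = (P₁·1.600 + P₂·2.400)/(P₁+P₂) = 2.059 m.

2.06 m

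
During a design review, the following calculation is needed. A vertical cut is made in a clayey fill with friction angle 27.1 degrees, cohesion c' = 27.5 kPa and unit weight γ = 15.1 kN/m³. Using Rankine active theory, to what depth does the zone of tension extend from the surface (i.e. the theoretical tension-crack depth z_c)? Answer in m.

K_a = tan²(45° − 27.1°/2) = 0.3741; √K_a = 0.6116.
The active pressure is zero where K_a γ z = 2c√K_a, so z_c = 2c/(γ√K_a) = 2×27.5/(15.1×0.6116) = 5.955 m.

5.96 m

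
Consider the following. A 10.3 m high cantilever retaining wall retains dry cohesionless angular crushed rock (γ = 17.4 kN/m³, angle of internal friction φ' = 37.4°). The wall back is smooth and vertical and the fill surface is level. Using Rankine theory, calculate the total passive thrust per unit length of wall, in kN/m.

3780 kN/m

K_p = tan²(45° + φ/2) = 4.094.
P_p = ½ K_p γ H² = 0.5 × 4.094 × 17.4 × 10.3² = 3779 kN/m.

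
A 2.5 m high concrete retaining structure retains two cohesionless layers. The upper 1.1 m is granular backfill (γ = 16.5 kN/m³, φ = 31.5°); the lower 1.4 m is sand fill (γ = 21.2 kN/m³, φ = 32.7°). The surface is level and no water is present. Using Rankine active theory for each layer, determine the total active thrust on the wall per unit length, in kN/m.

16.9 kN/m

K_a1 = tan²(45°−31.5°/2) = 0.3136; K_a2 = tan²(45°−32.7°/2) = 0.2985.
Layer 1: σ at base = K_a1 γ₁ h₁ = 5.692 kPa; P₁ = ½×5.692×1.1 = 3.131.
Layer 2: σ_v at top = γ₁h₁ = 18.15; σ_h top = K_a2×18.15 = 5.418; σ_h base = K_a2×(18.15+21.2×1.4) = 14.28.
P₂ = ½(5.418+14.28)×1.4 = 13.79. Total P_a = 3.131+13.79 = 16.92 kN/m.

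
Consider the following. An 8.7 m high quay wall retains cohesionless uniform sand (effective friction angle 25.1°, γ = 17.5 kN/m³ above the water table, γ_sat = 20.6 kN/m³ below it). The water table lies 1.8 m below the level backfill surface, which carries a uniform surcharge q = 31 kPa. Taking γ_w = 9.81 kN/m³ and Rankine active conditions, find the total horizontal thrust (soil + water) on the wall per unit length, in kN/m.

K_a = tan²(45° − φ/2) = 0.4043.
γ' = 20.6 − 9.81 = 10.79 kN/m³. h₂ = H − d_w = 6.9 m.
σ'_h: at surface K_a·q = 12.53; at WT K_a(q+γd_w) = 25.27; at base K_a(q+γd_w+γ'h₂) = 55.37 kPa.
P₁ = ½(12.53+25.27)×1.8 = 34.02; P₂ = ½(25.27+55.37)×6.9 = 278.2; P_w = ½γ_w h₂² = 233.5.
Total = 34.02+278.2+233.5 = 545.7 kN/m.

546 kN/m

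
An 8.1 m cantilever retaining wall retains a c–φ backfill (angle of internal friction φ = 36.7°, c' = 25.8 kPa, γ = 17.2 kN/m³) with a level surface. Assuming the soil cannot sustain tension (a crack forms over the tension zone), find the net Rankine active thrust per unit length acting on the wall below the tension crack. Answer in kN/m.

K_a = 0.2519; √K_a = 0.5019.
Tension-crack depth z_c = 2c/(γ√K_a) = 2×25.8/(17.2×0.5019) = 5.978 m.
σ_a at base = K_a γ H − 2c√K_a = 0.2519×17.2×8.1 − 2×25.8×0.5019 = 9.193 kPa.
P_a = ½ × 9.193 × (H − z_c) = 0.5×9.193×2.122 = 9.755 kN/m.

9.75 kN/m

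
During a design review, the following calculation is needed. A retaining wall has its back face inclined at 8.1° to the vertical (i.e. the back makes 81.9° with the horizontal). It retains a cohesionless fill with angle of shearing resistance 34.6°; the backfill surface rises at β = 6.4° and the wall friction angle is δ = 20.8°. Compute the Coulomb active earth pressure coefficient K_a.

K_a = sin²(α+φ) / [sin²α · sin(α−δ) · (1 + √{sin(φ+δ)sin(φ−β) / (sin(α−δ)sin(α+β))})²].
With α = 81.9°, φ = 34.6°, δ = 20.8°, β = 6.4°: K_a = 0.3360.

0.336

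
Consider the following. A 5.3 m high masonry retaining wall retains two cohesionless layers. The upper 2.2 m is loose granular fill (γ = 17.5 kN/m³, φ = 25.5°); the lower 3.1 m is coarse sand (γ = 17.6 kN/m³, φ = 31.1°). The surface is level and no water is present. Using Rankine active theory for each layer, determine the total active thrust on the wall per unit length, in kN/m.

81.9 kN/m

K_a1 = tan²(45°−25.5°/2) = 0.3981; K_a2 = tan²(45°−31.1°/2) = 0.3188.
Layer 1: σ at base = K_a1 γ₁ h₁ = 15.33 kPa; P₁ = ½×15.33×2.2 = 16.86.
Layer 2: σ_v at top = γ₁h₁ = 38.50; σ_h top = K_a2×38.50 = 12.27; σ_h base = K_a2×(38.50+17.6×3.1) = 29.67.
P₂ = ½(12.27+29.67)×3.1 = 65.01. Total P_a = 16.86+65.01 = 81.87 kN/m.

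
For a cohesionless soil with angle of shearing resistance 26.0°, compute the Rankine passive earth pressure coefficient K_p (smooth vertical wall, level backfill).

2.56

K_p = (1 + sin φ)/(1 − sin φ) = tan²(45° + 26.0°/2) = 2.561.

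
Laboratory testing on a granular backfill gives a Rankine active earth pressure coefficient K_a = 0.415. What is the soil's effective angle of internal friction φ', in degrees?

24.4°

K_a = tan²(45° − φ/2) ⇒ 45° − φ/2 = arctan(√0.415) = 32.79°.
φ = 2(45° − 32.79°) = 24.42°.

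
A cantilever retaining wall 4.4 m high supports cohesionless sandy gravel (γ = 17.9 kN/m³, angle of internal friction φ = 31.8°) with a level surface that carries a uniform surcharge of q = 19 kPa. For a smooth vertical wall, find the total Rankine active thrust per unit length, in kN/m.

79.6 kN/m

K_a = tan²(45° − φ/2) = 0.3098.
Soil triangle: ½ K_a γ H² = 0.5×0.3098×17.9×4.4² = 53.68 kN/m.
Surcharge rectangle: K_a q H = 0.3098×19×4.4 = 25.90 kN/m.
Total = 53.68 + 25.90 = 79.58 kN/m.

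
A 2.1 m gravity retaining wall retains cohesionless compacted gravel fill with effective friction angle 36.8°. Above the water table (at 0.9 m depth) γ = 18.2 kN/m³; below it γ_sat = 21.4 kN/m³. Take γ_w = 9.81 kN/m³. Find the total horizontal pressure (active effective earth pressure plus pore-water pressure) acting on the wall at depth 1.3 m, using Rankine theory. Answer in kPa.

K_a = (1 − sin φ)/(1 + sin φ) = 0.2508.
γ' = 21.4 − 9.81 = 11.59 kN/m³.
Effective vertical stress at 1.3 m: σ'_v = 18.2×0.9 + 11.59×0.400 = 21.02 kPa.
σ'_h = K_a σ'_v = 0.2508 × 21.02 = 5.270 kPa; u = γ_w × 0.400 = 3.924 kPa.
Total σ_h = 5.270 + 3.924 = 9.194 kPa.

9.19 kPa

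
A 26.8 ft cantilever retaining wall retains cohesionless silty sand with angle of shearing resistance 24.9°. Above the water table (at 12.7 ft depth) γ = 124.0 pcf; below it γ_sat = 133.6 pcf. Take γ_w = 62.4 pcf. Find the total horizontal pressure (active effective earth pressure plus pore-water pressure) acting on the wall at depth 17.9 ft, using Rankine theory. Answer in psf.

K_a = (1 − sin φ)/(1 + sin φ) = 0.4074.
γ' = 133.6 − 62.4 = 71.20 pcf.
Effective vertical stress at 17.9 ft: σ'_v = 124.0×12.7 + 71.20×5.20 = 1945 psf.
σ'_h = K_a σ'_v = 0.4074 × 1945 = 792.5 psf; u = γ_w × 5.20 = 324.5 psf.
Total σ_h = 792.5 + 324.5 = 1117 psf.

1120 psf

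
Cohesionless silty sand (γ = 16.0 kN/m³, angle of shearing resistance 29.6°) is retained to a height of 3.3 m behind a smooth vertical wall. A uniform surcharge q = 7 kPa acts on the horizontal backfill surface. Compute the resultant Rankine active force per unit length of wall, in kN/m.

37.3 kN/m

K_a = tan²(45° − φ/2) = 0.3387.
Soil triangle: ½ K_a γ H² = 0.5×0.3387×16.0×3.3² = 29.51 kN/m.
Surcharge rectangle: K_a q H = 0.3387×7×3.3 = 7.825 kN/m.
Total = 29.51 + 7.825 = 37.34 kN/m.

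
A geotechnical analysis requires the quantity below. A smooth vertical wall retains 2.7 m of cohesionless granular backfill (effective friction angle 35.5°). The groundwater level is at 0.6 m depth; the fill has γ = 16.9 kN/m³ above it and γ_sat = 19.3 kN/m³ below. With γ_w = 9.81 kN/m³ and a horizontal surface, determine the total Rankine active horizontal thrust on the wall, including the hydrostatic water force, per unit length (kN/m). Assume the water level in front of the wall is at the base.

33.6 kN/m

K_a = tan²(45° − φ/2) = 0.2653.
γ' = 19.3 − 9.81 = 9.490 kN/m³. Depth below WT = 2.1 m.
σ'_h at WT = K_a γ d_w = 2.690 kPa; at base = 2.690 + K_a γ' × 2.1 = 7.976 kPa.
P₁ (0–0.6 m) = ½×2.690×0.6 = 0.8069. P₂ (0.6–2.7 m) = ½(2.690+7.976)×2.1 = 11.20.
P_w = ½ γ_w h₂² = 0.5×9.81×2.1² = 21.63. Total = 0.8069+11.20+21.63 = 33.64 kN/m.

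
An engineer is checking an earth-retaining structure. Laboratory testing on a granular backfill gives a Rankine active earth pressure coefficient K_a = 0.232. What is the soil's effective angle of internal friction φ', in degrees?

38.6°

K_a = tan²(45° − φ/2) ⇒ 45° − φ/2 = arctan(√0.232) = 25.72°.
φ = 2(45° − 25.72°) = 38.56°.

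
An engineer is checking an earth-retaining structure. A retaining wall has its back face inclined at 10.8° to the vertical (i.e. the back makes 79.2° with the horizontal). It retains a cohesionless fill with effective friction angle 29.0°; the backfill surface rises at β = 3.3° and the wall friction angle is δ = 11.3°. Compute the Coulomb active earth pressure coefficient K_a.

0.419

K_a = sin²(α+φ) / [sin²α · sin(α−δ) · (1 + √{sin(φ+δ)sin(φ−β) / (sin(α−δ)sin(α+β))})²].
With α = 79.2°, φ = 29.0°, δ = 11.3°, β = 3.3°: K_a = 0.4188.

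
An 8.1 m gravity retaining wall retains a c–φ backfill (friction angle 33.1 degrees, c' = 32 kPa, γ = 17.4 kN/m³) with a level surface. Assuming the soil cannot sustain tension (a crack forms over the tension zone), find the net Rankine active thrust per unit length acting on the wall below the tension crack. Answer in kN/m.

4.39 kN/m

K_a = 0.2936; √K_a = 0.5418.
Tension-crack depth z_c = 2c/(γ√K_a) = 2×32/(17.4×0.5418) = 6.788 m.
σ_a at base = K_a γ H − 2c√K_a = 0.2936×17.4×8.1 − 2×32×0.5418 = 6.700 kPa.
P_a = ½ × 6.700 × (H − z_c) = 0.5×6.700×1.312 = 4.393 kN/m.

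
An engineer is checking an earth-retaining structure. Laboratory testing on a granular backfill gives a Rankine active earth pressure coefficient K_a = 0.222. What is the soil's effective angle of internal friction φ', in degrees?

39.5°

K_a = tan²(45° − φ/2) ⇒ 45° − φ/2 = arctan(√0.222) = 25.23°.
φ = 2(45° − 25.23°) = 39.54°.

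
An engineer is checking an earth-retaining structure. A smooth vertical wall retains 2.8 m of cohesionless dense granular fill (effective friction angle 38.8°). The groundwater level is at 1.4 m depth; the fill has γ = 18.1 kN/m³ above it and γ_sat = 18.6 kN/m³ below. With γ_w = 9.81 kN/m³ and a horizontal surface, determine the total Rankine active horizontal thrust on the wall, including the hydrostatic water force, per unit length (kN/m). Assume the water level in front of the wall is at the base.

K_a = tan²(45° − φ/2) = 0.2296.
γ' = 18.6 − 9.81 = 8.790 kN/m³. Depth below WT = 1.4 m.
σ'_h at WT = K_a γ d_w = 5.817 kPa; at base = 5.817 + K_a γ' × 1.4 = 8.642 kPa.
P₁ (0–1.4 m) = ½×5.817×1.4 = 4.072. P₂ (1.4–2.8 m) = ½(5.817+8.642)×1.4 = 10.12.
P_w = ½ γ_w h₂² = 0.5×9.81×1.4² = 9.614. Total = 4.072+10.12+9.614 = 23.81 kN/m.

23.8 kN/m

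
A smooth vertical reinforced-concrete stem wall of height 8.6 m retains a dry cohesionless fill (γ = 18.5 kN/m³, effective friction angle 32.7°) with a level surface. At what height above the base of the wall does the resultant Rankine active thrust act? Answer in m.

K_a = 0.2985.
The pressure distribution is triangular, so the resultant acts at H/3 above the base = 8.6/3 = 2.867 m.

2.87 m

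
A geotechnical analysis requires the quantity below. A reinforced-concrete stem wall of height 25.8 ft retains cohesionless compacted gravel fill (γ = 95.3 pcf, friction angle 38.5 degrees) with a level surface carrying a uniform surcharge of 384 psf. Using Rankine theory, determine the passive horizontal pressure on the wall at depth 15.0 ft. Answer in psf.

K_p = (1 + sin φ)/(1 − sin φ) = 4.298.
σ_v = γz + q = 95.3 × 15.0 + 384 = 1814 psf.
σ_h = K_p σ_v = 4.298 × 1814 = 7795 psf.

7790 psf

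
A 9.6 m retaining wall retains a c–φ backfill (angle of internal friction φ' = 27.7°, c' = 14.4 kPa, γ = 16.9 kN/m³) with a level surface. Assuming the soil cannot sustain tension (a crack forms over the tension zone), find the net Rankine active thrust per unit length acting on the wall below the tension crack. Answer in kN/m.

K_a = 0.3653; √K_a = 0.6044.
Tension-crack depth z_c = 2c/(γ√K_a) = 2×14.4/(16.9×0.6044) = 2.819 m.
σ_a at base = K_a γ H − 2c√K_a = 0.3653×16.9×9.6 − 2×14.4×0.6044 = 41.86 kPa.
P_a = ½ × 41.86 × (H − z_c) = 0.5×41.86×6.781 = 141.9 kN/m.

142 kN/m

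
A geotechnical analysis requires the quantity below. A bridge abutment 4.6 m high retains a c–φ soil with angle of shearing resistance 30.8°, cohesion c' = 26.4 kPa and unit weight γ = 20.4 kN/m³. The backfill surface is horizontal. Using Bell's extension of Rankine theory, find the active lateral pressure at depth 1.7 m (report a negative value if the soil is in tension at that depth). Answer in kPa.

K_a = (1 − sin φ)/(1 + sin φ) = 0.3227.
σ_a = K_a γ z − 2c√K_a = 0.3227×20.4×1.7 − 2×26.4×0.5681 = -18.80 kPa.

-18.8 kPa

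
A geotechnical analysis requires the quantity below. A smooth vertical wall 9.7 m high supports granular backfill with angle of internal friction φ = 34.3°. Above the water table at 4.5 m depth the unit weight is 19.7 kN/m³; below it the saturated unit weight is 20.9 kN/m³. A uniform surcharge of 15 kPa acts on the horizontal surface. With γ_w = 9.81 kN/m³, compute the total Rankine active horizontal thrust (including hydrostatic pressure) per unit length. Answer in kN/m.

399 kN/m

K_a = tan²(45° − φ/2) = 0.2792.
γ' = 20.9 − 9.81 = 11.09 kN/m³. h₂ = H − d_w = 5.2 m.
σ'_h: at surface K_a·q = 4.187; at WT K_a(q+γd_w) = 28.93; at base K_a(q+γd_w+γ'h₂) = 45.03 kPa.
P₁ = ½(4.187+28.93)×4.5 = 74.53; P₂ = ½(28.93+45.03)×5.2 = 192.3; P_w = ½γ_w h₂² = 132.6.
Total = 74.53+192.3+132.6 = 399.5 kN/m.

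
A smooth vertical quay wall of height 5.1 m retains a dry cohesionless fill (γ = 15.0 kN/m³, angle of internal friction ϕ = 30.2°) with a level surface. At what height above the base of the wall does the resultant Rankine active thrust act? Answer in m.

1.70 m

K_a = 0.3307.
The pressure distribution is triangular, so the resultant acts at H/3 above the base = 5.1/3 = 1.700 m.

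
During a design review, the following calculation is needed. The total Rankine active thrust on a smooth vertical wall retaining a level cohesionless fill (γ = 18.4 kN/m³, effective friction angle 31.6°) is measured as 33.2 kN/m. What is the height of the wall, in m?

K_a = 0.3123. P_a = ½ K_a γ H² ⇒ H = √(2P_a/(K_a γ)).
H = √(2×33.2/(0.3123×18.4)) = 3.399 m.

3.40 m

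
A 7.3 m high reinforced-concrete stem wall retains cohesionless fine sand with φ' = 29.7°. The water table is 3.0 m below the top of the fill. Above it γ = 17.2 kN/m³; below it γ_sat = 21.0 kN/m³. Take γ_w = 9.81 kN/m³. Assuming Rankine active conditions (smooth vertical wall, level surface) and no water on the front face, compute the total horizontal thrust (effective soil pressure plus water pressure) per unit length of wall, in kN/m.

227 kN/m

K_a = tan²(45° − φ/2) = 0.3374.
γ' = 21.0 − 9.81 = 11.19 kN/m³. Depth below WT = 4.3 m.
σ'_h at WT = K_a γ d_w = 17.41 kPa; at base = 17.41 + K_a γ' × 4.3 = 33.64 kPa.
P₁ (0–3.0 m) = ½×17.41×3.0 = 26.11. P₂ (3.0–7.3 m) = ½(17.41+33.64)×4.3 = 109.8.
P_w = ½ γ_w h₂² = 0.5×9.81×4.3² = 90.69. Total = 26.11+109.8+90.69 = 226.6 kN/m.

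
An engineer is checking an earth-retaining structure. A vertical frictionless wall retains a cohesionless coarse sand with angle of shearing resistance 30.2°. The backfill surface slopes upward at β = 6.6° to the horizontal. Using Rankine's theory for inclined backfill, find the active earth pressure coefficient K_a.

0.337

K_a = cos β · (cos β − √(cos²β − cos²φ)) / (cos β + √(cos²β − cos²φ)).
cos β = 0.9934, cos φ = 0.8643, √(cos²β − cos²φ) = 0.4897.
K_a = 0.9934 × (0.9934 − 0.4897)/(0.9934 + 0.4897) = 0.3374.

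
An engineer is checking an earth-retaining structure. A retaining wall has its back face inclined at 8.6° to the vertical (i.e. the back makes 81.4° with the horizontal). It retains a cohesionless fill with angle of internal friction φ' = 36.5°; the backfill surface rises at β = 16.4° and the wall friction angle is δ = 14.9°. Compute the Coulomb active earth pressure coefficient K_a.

0.366

K_a = sin²(α+φ) / [sin²α · sin(α−δ) · (1 + √{sin(φ+δ)sin(φ−β) / (sin(α−δ)sin(α+β))})²].
With α = 81.4°, φ = 36.5°, δ = 14.9°, β = 16.4°: K_a = 0.3656.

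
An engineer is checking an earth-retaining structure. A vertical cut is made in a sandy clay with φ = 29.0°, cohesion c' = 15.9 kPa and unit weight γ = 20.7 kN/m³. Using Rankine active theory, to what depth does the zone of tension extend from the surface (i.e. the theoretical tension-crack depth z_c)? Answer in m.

K_a = tan²(45° − 29.0°/2) = 0.3470; √K_a = 0.5890.
The active pressure is zero where K_a γ z = 2c√K_a, so z_c = 2c/(γ√K_a) = 2×15.9/(20.7×0.5890) = 2.608 m.

2.61 m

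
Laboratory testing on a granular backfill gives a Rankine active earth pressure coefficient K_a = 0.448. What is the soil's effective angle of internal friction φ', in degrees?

K_a = tan²(45° − φ/2) ⇒ 45° − φ/2 = arctan(√0.448) = 33.80°.
φ = 2(45° − 33.80°) = 22.41°.

22.4°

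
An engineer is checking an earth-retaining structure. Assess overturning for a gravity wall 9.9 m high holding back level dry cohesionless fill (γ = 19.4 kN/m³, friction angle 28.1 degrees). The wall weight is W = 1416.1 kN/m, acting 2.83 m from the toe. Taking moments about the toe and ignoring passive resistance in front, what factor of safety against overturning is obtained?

K_a = tan²(45° − 28.1°/2) = 0.3596.
P_a = ½K_aγH² = 0.5×0.3596×19.4×9.9² = 341.9 kN/m, acting at H/3 = 3.300 m above the base.
Overturning moment M_o = P_a × H/3 = 341.9 × 3.300 = 1128.
Resisting moment M_r = W × 2.83 = 1416.1 × 2.83 = 4008.
FS_overturning = M_r/M_o = 4008/1128 = 3.552.

3.55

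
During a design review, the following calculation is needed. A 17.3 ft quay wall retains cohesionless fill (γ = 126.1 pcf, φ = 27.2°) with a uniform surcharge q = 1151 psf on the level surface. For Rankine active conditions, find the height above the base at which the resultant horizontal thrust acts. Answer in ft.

K_a = 0.3726.
Triangular part P₁ = ½K_aγH² = 7031 at H/3 = 5.767 ft; rectangular part P₂ = K_a q H = 7419 at H/2 = 8.650 ft.
ȳ = (P₁·5.767 + P₂·8.650)/(P₁+P₂) = 7.247 ft.

7.25 ft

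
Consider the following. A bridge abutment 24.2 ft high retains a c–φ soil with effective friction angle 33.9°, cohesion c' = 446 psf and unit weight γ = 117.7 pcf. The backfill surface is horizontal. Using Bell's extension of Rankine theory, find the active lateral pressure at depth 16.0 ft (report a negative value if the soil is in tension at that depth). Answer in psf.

59.4 psf

K_a = (1 − sin φ)/(1 + sin φ) = 0.2839.
σ_a = K_a γ z − 2c√K_a = 0.2839×117.7×16.0 − 2×446×0.5328 = 59.37 psf.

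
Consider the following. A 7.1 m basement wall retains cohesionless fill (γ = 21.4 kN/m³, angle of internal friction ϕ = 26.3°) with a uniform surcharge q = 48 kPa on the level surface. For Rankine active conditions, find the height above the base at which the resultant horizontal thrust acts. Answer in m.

K_a = 0.3859.
Triangular part P₁ = ½K_aγH² = 208.2 at H/3 = 2.367 m; rectangular part P₂ = K_a q H = 131.5 at H/2 = 3.550 m.
ȳ = (P₁·2.367 + P₂·3.550)/(P₁+P₂) = 2.825 m.

2.82 m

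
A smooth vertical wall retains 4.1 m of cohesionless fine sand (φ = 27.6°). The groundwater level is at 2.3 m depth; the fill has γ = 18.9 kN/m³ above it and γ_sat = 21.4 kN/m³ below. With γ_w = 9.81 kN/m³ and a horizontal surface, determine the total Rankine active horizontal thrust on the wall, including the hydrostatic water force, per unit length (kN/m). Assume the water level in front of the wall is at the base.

69.8 kN/m

K_a = tan²(45° − φ/2) = 0.3668.
γ' = 21.4 − 9.81 = 11.59 kN/m³. Depth below WT = 1.8 m.
σ'_h at WT = K_a γ d_w = 15.94 kPa; at base = 15.94 + K_a γ' × 1.8 = 23.60 kPa.
P₁ (0–2.3 m) = ½×15.94×2.3 = 18.34. P₂ (2.3–4.1 m) = ½(15.94+23.60)×1.8 = 35.59.
P_w = ½ γ_w h₂² = 0.5×9.81×1.8² = 15.89. Total = 18.34+35.59+15.89 = 69.81 kN/m.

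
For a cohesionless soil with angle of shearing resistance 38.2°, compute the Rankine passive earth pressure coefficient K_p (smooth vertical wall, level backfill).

4.24

K_p = (1 + sin φ)/(1 − sin φ) = tan²(45° + 38.2°/2) = 4.241.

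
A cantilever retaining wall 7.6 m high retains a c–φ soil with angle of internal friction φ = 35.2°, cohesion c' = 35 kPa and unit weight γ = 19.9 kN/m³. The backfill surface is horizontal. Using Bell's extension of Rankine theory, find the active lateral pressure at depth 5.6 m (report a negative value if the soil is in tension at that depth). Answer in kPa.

-6.34 kPa

K_a = (1 − sin φ)/(1 + sin φ) = 0.2687.
σ_a = K_a γ z − 2c√K_a = 0.2687×19.9×5.6 − 2×35×0.5184 = -6.342 kPa.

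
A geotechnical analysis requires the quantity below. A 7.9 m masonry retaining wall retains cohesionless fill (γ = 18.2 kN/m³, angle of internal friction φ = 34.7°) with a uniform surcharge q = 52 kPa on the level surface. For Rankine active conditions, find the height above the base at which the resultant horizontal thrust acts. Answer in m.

3.19 m

K_a = 0.2745.
Triangular part P₁ = ½K_aγH² = 155.9 at H/3 = 2.633 m; rectangular part P₂ = K_a q H = 112.8 at H/2 = 3.950 m.
ȳ = (P₁·2.633 + P₂·3.950)/(P₁+P₂) = 3.186 m.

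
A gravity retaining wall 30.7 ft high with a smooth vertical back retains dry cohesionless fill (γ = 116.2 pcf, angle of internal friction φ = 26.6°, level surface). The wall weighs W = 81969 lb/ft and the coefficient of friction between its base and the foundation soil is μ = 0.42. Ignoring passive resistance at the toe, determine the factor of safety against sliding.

1.65

K_a = tan²(45° − 26.6°/2) = 0.3814.
P_a = ½K_aγH² = 0.5×0.3814×116.2×30.7² = 20890 lb/ft, acting at H/3 = 10.23 ft above the base.
FS_sliding = μW / P_a = 0.42×81969 / 20890 = 1.648.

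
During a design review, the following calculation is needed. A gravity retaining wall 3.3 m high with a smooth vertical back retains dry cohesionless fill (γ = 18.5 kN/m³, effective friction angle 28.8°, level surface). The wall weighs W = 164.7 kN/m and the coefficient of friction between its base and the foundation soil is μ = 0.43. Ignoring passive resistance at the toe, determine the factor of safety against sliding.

2.01

K_a = tan²(45° − 28.8°/2) = 0.3498.
P_a = ½K_aγH² = 0.5×0.3498×18.5×3.3² = 35.23 kN/m, acting at H/3 = 1.100 m above the base.
FS_sliding = μW / P_a = 0.43×164.7 / 35.23 = 2.010.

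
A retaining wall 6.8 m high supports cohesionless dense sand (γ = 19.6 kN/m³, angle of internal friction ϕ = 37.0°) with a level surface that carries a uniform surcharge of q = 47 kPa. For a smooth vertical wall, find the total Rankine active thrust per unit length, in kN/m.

K_a = tan²(45° − φ/2) = 0.2486.
Soil triangle: ½ K_a γ H² = 0.5×0.2486×19.6×6.8² = 112.6 kN/m.
Surcharge rectangle: K_a q H = 0.2486×47×6.8 = 79.45 kN/m.
Total = 112.6 + 79.45 = 192.1 kN/m.

192 kN/m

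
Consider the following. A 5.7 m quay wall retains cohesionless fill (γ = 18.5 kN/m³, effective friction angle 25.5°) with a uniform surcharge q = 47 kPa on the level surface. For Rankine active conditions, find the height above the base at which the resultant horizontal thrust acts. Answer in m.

2.35 m

K_a = 0.3981.
Triangular part P₁ = ½K_aγH² = 119.6 at H/3 = 1.900 m; rectangular part P₂ = K_a q H = 106.7 at H/2 = 2.850 m.
ȳ = (P₁·1.900 + P₂·2.850)/(P₁+P₂) = 2.348 m.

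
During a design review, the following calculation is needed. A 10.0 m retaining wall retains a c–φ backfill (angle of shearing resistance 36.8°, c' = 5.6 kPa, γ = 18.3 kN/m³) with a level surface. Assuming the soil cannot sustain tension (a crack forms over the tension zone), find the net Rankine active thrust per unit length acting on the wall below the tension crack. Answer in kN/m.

K_a = 0.2508; √K_a = 0.5008.
Tension-crack depth z_c = 2c/(γ√K_a) = 2×5.6/(18.3×0.5008) = 1.222 m.
σ_a at base = K_a γ H − 2c√K_a = 0.2508×18.3×10.0 − 2×5.6×0.5008 = 40.28 kPa.
P_a = ½ × 40.28 × (H − z_c) = 0.5×40.28×8.778 = 176.8 kN/m.

177 kN/m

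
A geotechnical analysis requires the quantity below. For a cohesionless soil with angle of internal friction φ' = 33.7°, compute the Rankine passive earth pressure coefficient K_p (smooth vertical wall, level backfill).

3.49

K_p = (1 + sin φ)/(1 − sin φ) = tan²(45° + 33.7°/2) = 3.493.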